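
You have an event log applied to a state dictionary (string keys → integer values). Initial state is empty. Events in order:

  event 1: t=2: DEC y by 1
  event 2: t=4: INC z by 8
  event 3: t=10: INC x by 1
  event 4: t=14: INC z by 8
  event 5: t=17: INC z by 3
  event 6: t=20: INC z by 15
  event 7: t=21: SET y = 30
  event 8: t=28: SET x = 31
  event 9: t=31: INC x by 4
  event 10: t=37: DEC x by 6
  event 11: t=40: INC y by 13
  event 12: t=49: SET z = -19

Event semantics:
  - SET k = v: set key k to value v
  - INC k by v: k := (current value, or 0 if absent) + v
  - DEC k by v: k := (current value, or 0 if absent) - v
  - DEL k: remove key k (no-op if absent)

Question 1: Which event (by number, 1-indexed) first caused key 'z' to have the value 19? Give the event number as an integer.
Looking for first event where z becomes 19:
  event 2: z = 8
  event 3: z = 8
  event 4: z = 16
  event 5: z 16 -> 19  <-- first match

Answer: 5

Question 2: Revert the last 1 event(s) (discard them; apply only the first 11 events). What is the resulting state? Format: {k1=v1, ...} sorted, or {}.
Answer: {x=29, y=43, z=34}

Derivation:
Keep first 11 events (discard last 1):
  after event 1 (t=2: DEC y by 1): {y=-1}
  after event 2 (t=4: INC z by 8): {y=-1, z=8}
  after event 3 (t=10: INC x by 1): {x=1, y=-1, z=8}
  after event 4 (t=14: INC z by 8): {x=1, y=-1, z=16}
  after event 5 (t=17: INC z by 3): {x=1, y=-1, z=19}
  after event 6 (t=20: INC z by 15): {x=1, y=-1, z=34}
  after event 7 (t=21: SET y = 30): {x=1, y=30, z=34}
  after event 8 (t=28: SET x = 31): {x=31, y=30, z=34}
  after event 9 (t=31: INC x by 4): {x=35, y=30, z=34}
  after event 10 (t=37: DEC x by 6): {x=29, y=30, z=34}
  after event 11 (t=40: INC y by 13): {x=29, y=43, z=34}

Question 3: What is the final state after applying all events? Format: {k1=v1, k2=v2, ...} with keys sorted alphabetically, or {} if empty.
Answer: {x=29, y=43, z=-19}

Derivation:
  after event 1 (t=2: DEC y by 1): {y=-1}
  after event 2 (t=4: INC z by 8): {y=-1, z=8}
  after event 3 (t=10: INC x by 1): {x=1, y=-1, z=8}
  after event 4 (t=14: INC z by 8): {x=1, y=-1, z=16}
  after event 5 (t=17: INC z by 3): {x=1, y=-1, z=19}
  after event 6 (t=20: INC z by 15): {x=1, y=-1, z=34}
  after event 7 (t=21: SET y = 30): {x=1, y=30, z=34}
  after event 8 (t=28: SET x = 31): {x=31, y=30, z=34}
  after event 9 (t=31: INC x by 4): {x=35, y=30, z=34}
  after event 10 (t=37: DEC x by 6): {x=29, y=30, z=34}
  after event 11 (t=40: INC y by 13): {x=29, y=43, z=34}
  after event 12 (t=49: SET z = -19): {x=29, y=43, z=-19}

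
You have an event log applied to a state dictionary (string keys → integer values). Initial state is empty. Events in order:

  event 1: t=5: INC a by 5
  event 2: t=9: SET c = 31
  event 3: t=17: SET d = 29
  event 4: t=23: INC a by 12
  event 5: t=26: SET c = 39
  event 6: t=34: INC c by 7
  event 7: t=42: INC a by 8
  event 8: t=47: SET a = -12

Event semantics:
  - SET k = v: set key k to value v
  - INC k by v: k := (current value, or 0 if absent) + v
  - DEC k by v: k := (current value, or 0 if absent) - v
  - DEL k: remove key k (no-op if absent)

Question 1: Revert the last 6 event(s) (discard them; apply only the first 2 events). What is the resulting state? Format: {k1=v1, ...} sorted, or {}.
Answer: {a=5, c=31}

Derivation:
Keep first 2 events (discard last 6):
  after event 1 (t=5: INC a by 5): {a=5}
  after event 2 (t=9: SET c = 31): {a=5, c=31}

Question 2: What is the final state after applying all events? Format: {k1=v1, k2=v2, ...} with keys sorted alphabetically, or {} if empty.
Answer: {a=-12, c=46, d=29}

Derivation:
  after event 1 (t=5: INC a by 5): {a=5}
  after event 2 (t=9: SET c = 31): {a=5, c=31}
  after event 3 (t=17: SET d = 29): {a=5, c=31, d=29}
  after event 4 (t=23: INC a by 12): {a=17, c=31, d=29}
  after event 5 (t=26: SET c = 39): {a=17, c=39, d=29}
  after event 6 (t=34: INC c by 7): {a=17, c=46, d=29}
  after event 7 (t=42: INC a by 8): {a=25, c=46, d=29}
  after event 8 (t=47: SET a = -12): {a=-12, c=46, d=29}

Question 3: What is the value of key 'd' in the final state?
Answer: 29

Derivation:
Track key 'd' through all 8 events:
  event 1 (t=5: INC a by 5): d unchanged
  event 2 (t=9: SET c = 31): d unchanged
  event 3 (t=17: SET d = 29): d (absent) -> 29
  event 4 (t=23: INC a by 12): d unchanged
  event 5 (t=26: SET c = 39): d unchanged
  event 6 (t=34: INC c by 7): d unchanged
  event 7 (t=42: INC a by 8): d unchanged
  event 8 (t=47: SET a = -12): d unchanged
Final: d = 29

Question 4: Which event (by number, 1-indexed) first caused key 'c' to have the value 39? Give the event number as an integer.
Answer: 5

Derivation:
Looking for first event where c becomes 39:
  event 2: c = 31
  event 3: c = 31
  event 4: c = 31
  event 5: c 31 -> 39  <-- first match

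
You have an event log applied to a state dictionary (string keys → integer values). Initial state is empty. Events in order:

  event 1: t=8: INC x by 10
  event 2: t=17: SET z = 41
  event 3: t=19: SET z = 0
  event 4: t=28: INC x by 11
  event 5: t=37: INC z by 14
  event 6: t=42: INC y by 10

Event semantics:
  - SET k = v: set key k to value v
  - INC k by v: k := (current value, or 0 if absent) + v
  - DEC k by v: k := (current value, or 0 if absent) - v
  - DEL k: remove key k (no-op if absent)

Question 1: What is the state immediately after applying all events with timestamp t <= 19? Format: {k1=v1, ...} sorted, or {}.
Answer: {x=10, z=0}

Derivation:
Apply events with t <= 19 (3 events):
  after event 1 (t=8: INC x by 10): {x=10}
  after event 2 (t=17: SET z = 41): {x=10, z=41}
  after event 3 (t=19: SET z = 0): {x=10, z=0}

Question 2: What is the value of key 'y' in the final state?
Track key 'y' through all 6 events:
  event 1 (t=8: INC x by 10): y unchanged
  event 2 (t=17: SET z = 41): y unchanged
  event 3 (t=19: SET z = 0): y unchanged
  event 4 (t=28: INC x by 11): y unchanged
  event 5 (t=37: INC z by 14): y unchanged
  event 6 (t=42: INC y by 10): y (absent) -> 10
Final: y = 10

Answer: 10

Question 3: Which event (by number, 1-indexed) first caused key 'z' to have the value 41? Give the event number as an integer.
Answer: 2

Derivation:
Looking for first event where z becomes 41:
  event 2: z (absent) -> 41  <-- first match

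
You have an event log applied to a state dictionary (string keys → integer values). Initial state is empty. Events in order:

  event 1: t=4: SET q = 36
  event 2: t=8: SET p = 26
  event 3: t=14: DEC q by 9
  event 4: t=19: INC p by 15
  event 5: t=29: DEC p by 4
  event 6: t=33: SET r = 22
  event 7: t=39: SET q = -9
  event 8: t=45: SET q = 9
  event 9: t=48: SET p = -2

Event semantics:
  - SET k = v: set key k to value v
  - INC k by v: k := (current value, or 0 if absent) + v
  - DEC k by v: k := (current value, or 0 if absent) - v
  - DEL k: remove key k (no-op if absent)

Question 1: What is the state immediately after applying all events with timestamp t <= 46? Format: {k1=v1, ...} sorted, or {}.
Answer: {p=37, q=9, r=22}

Derivation:
Apply events with t <= 46 (8 events):
  after event 1 (t=4: SET q = 36): {q=36}
  after event 2 (t=8: SET p = 26): {p=26, q=36}
  after event 3 (t=14: DEC q by 9): {p=26, q=27}
  after event 4 (t=19: INC p by 15): {p=41, q=27}
  after event 5 (t=29: DEC p by 4): {p=37, q=27}
  after event 6 (t=33: SET r = 22): {p=37, q=27, r=22}
  after event 7 (t=39: SET q = -9): {p=37, q=-9, r=22}
  after event 8 (t=45: SET q = 9): {p=37, q=9, r=22}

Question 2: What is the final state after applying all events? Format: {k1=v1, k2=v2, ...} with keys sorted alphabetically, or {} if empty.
  after event 1 (t=4: SET q = 36): {q=36}
  after event 2 (t=8: SET p = 26): {p=26, q=36}
  after event 3 (t=14: DEC q by 9): {p=26, q=27}
  after event 4 (t=19: INC p by 15): {p=41, q=27}
  after event 5 (t=29: DEC p by 4): {p=37, q=27}
  after event 6 (t=33: SET r = 22): {p=37, q=27, r=22}
  after event 7 (t=39: SET q = -9): {p=37, q=-9, r=22}
  after event 8 (t=45: SET q = 9): {p=37, q=9, r=22}
  after event 9 (t=48: SET p = -2): {p=-2, q=9, r=22}

Answer: {p=-2, q=9, r=22}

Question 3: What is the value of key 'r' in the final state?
Track key 'r' through all 9 events:
  event 1 (t=4: SET q = 36): r unchanged
  event 2 (t=8: SET p = 26): r unchanged
  event 3 (t=14: DEC q by 9): r unchanged
  event 4 (t=19: INC p by 15): r unchanged
  event 5 (t=29: DEC p by 4): r unchanged
  event 6 (t=33: SET r = 22): r (absent) -> 22
  event 7 (t=39: SET q = -9): r unchanged
  event 8 (t=45: SET q = 9): r unchanged
  event 9 (t=48: SET p = -2): r unchanged
Final: r = 22

Answer: 22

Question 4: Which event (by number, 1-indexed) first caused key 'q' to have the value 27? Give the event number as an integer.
Answer: 3

Derivation:
Looking for first event where q becomes 27:
  event 1: q = 36
  event 2: q = 36
  event 3: q 36 -> 27  <-- first match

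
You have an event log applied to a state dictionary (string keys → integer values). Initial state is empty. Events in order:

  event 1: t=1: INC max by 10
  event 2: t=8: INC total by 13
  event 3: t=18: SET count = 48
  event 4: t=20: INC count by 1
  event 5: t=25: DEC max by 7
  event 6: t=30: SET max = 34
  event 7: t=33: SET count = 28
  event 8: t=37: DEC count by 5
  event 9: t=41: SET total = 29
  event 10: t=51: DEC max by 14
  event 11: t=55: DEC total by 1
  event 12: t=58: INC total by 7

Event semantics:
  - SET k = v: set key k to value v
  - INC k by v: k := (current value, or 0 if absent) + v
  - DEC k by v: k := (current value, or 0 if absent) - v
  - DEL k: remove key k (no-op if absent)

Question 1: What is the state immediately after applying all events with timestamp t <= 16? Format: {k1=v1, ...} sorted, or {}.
Apply events with t <= 16 (2 events):
  after event 1 (t=1: INC max by 10): {max=10}
  after event 2 (t=8: INC total by 13): {max=10, total=13}

Answer: {max=10, total=13}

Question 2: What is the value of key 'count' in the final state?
Track key 'count' through all 12 events:
  event 1 (t=1: INC max by 10): count unchanged
  event 2 (t=8: INC total by 13): count unchanged
  event 3 (t=18: SET count = 48): count (absent) -> 48
  event 4 (t=20: INC count by 1): count 48 -> 49
  event 5 (t=25: DEC max by 7): count unchanged
  event 6 (t=30: SET max = 34): count unchanged
  event 7 (t=33: SET count = 28): count 49 -> 28
  event 8 (t=37: DEC count by 5): count 28 -> 23
  event 9 (t=41: SET total = 29): count unchanged
  event 10 (t=51: DEC max by 14): count unchanged
  event 11 (t=55: DEC total by 1): count unchanged
  event 12 (t=58: INC total by 7): count unchanged
Final: count = 23

Answer: 23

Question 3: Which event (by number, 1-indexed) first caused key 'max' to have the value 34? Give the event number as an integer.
Looking for first event where max becomes 34:
  event 1: max = 10
  event 2: max = 10
  event 3: max = 10
  event 4: max = 10
  event 5: max = 3
  event 6: max 3 -> 34  <-- first match

Answer: 6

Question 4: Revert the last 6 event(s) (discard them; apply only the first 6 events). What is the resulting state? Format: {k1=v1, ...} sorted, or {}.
Answer: {count=49, max=34, total=13}

Derivation:
Keep first 6 events (discard last 6):
  after event 1 (t=1: INC max by 10): {max=10}
  after event 2 (t=8: INC total by 13): {max=10, total=13}
  after event 3 (t=18: SET count = 48): {count=48, max=10, total=13}
  after event 4 (t=20: INC count by 1): {count=49, max=10, total=13}
  after event 5 (t=25: DEC max by 7): {count=49, max=3, total=13}
  after event 6 (t=30: SET max = 34): {count=49, max=34, total=13}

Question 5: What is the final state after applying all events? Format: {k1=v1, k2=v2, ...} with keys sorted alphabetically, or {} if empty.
  after event 1 (t=1: INC max by 10): {max=10}
  after event 2 (t=8: INC total by 13): {max=10, total=13}
  after event 3 (t=18: SET count = 48): {count=48, max=10, total=13}
  after event 4 (t=20: INC count by 1): {count=49, max=10, total=13}
  after event 5 (t=25: DEC max by 7): {count=49, max=3, total=13}
  after event 6 (t=30: SET max = 34): {count=49, max=34, total=13}
  after event 7 (t=33: SET count = 28): {count=28, max=34, total=13}
  after event 8 (t=37: DEC count by 5): {count=23, max=34, total=13}
  after event 9 (t=41: SET total = 29): {count=23, max=34, total=29}
  after event 10 (t=51: DEC max by 14): {count=23, max=20, total=29}
  after event 11 (t=55: DEC total by 1): {count=23, max=20, total=28}
  after event 12 (t=58: INC total by 7): {count=23, max=20, total=35}

Answer: {count=23, max=20, total=35}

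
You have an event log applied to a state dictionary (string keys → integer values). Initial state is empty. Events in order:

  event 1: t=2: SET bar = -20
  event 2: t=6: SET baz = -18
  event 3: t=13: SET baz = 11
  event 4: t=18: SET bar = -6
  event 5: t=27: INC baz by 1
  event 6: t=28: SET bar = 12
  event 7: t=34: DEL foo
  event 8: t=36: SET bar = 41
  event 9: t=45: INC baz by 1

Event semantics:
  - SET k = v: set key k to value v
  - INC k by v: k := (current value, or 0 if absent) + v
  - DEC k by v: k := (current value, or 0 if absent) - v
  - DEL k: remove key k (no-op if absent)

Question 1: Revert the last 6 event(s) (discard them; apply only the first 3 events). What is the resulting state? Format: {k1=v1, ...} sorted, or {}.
Keep first 3 events (discard last 6):
  after event 1 (t=2: SET bar = -20): {bar=-20}
  after event 2 (t=6: SET baz = -18): {bar=-20, baz=-18}
  after event 3 (t=13: SET baz = 11): {bar=-20, baz=11}

Answer: {bar=-20, baz=11}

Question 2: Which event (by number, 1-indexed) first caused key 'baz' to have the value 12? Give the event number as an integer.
Looking for first event where baz becomes 12:
  event 2: baz = -18
  event 3: baz = 11
  event 4: baz = 11
  event 5: baz 11 -> 12  <-- first match

Answer: 5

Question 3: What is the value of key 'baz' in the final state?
Track key 'baz' through all 9 events:
  event 1 (t=2: SET bar = -20): baz unchanged
  event 2 (t=6: SET baz = -18): baz (absent) -> -18
  event 3 (t=13: SET baz = 11): baz -18 -> 11
  event 4 (t=18: SET bar = -6): baz unchanged
  event 5 (t=27: INC baz by 1): baz 11 -> 12
  event 6 (t=28: SET bar = 12): baz unchanged
  event 7 (t=34: DEL foo): baz unchanged
  event 8 (t=36: SET bar = 41): baz unchanged
  event 9 (t=45: INC baz by 1): baz 12 -> 13
Final: baz = 13

Answer: 13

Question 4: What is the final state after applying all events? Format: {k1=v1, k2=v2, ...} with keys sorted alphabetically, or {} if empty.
  after event 1 (t=2: SET bar = -20): {bar=-20}
  after event 2 (t=6: SET baz = -18): {bar=-20, baz=-18}
  after event 3 (t=13: SET baz = 11): {bar=-20, baz=11}
  after event 4 (t=18: SET bar = -6): {bar=-6, baz=11}
  after event 5 (t=27: INC baz by 1): {bar=-6, baz=12}
  after event 6 (t=28: SET bar = 12): {bar=12, baz=12}
  after event 7 (t=34: DEL foo): {bar=12, baz=12}
  after event 8 (t=36: SET bar = 41): {bar=41, baz=12}
  after event 9 (t=45: INC baz by 1): {bar=41, baz=13}

Answer: {bar=41, baz=13}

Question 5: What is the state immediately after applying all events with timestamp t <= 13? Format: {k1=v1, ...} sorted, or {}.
Answer: {bar=-20, baz=11}

Derivation:
Apply events with t <= 13 (3 events):
  after event 1 (t=2: SET bar = -20): {bar=-20}
  after event 2 (t=6: SET baz = -18): {bar=-20, baz=-18}
  after event 3 (t=13: SET baz = 11): {bar=-20, baz=11}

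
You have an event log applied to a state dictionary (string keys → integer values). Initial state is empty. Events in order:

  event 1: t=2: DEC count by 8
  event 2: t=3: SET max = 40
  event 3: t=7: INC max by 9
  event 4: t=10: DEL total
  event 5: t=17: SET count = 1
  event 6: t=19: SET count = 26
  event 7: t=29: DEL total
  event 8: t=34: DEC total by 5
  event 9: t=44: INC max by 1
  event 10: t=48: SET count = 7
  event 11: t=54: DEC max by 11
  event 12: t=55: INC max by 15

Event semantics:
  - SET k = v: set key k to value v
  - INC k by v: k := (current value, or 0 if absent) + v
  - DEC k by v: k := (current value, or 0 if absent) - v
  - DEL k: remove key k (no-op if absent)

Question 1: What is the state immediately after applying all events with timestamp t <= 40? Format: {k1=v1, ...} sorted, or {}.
Answer: {count=26, max=49, total=-5}

Derivation:
Apply events with t <= 40 (8 events):
  after event 1 (t=2: DEC count by 8): {count=-8}
  after event 2 (t=3: SET max = 40): {count=-8, max=40}
  after event 3 (t=7: INC max by 9): {count=-8, max=49}
  after event 4 (t=10: DEL total): {count=-8, max=49}
  after event 5 (t=17: SET count = 1): {count=1, max=49}
  after event 6 (t=19: SET count = 26): {count=26, max=49}
  after event 7 (t=29: DEL total): {count=26, max=49}
  after event 8 (t=34: DEC total by 5): {count=26, max=49, total=-5}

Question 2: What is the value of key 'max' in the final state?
Track key 'max' through all 12 events:
  event 1 (t=2: DEC count by 8): max unchanged
  event 2 (t=3: SET max = 40): max (absent) -> 40
  event 3 (t=7: INC max by 9): max 40 -> 49
  event 4 (t=10: DEL total): max unchanged
  event 5 (t=17: SET count = 1): max unchanged
  event 6 (t=19: SET count = 26): max unchanged
  event 7 (t=29: DEL total): max unchanged
  event 8 (t=34: DEC total by 5): max unchanged
  event 9 (t=44: INC max by 1): max 49 -> 50
  event 10 (t=48: SET count = 7): max unchanged
  event 11 (t=54: DEC max by 11): max 50 -> 39
  event 12 (t=55: INC max by 15): max 39 -> 54
Final: max = 54

Answer: 54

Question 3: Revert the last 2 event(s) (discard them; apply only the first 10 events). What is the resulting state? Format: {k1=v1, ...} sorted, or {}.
Answer: {count=7, max=50, total=-5}

Derivation:
Keep first 10 events (discard last 2):
  after event 1 (t=2: DEC count by 8): {count=-8}
  after event 2 (t=3: SET max = 40): {count=-8, max=40}
  after event 3 (t=7: INC max by 9): {count=-8, max=49}
  after event 4 (t=10: DEL total): {count=-8, max=49}
  after event 5 (t=17: SET count = 1): {count=1, max=49}
  after event 6 (t=19: SET count = 26): {count=26, max=49}
  after event 7 (t=29: DEL total): {count=26, max=49}
  after event 8 (t=34: DEC total by 5): {count=26, max=49, total=-5}
  after event 9 (t=44: INC max by 1): {count=26, max=50, total=-5}
  after event 10 (t=48: SET count = 7): {count=7, max=50, total=-5}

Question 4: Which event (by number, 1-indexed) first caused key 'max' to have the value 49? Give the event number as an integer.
Answer: 3

Derivation:
Looking for first event where max becomes 49:
  event 2: max = 40
  event 3: max 40 -> 49  <-- first match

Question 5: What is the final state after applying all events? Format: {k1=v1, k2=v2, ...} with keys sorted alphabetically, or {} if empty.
Answer: {count=7, max=54, total=-5}

Derivation:
  after event 1 (t=2: DEC count by 8): {count=-8}
  after event 2 (t=3: SET max = 40): {count=-8, max=40}
  after event 3 (t=7: INC max by 9): {count=-8, max=49}
  after event 4 (t=10: DEL total): {count=-8, max=49}
  after event 5 (t=17: SET count = 1): {count=1, max=49}
  after event 6 (t=19: SET count = 26): {count=26, max=49}
  after event 7 (t=29: DEL total): {count=26, max=49}
  after event 8 (t=34: DEC total by 5): {count=26, max=49, total=-5}
  after event 9 (t=44: INC max by 1): {count=26, max=50, total=-5}
  after event 10 (t=48: SET count = 7): {count=7, max=50, total=-5}
  after event 11 (t=54: DEC max by 11): {count=7, max=39, total=-5}
  after event 12 (t=55: INC max by 15): {count=7, max=54, total=-5}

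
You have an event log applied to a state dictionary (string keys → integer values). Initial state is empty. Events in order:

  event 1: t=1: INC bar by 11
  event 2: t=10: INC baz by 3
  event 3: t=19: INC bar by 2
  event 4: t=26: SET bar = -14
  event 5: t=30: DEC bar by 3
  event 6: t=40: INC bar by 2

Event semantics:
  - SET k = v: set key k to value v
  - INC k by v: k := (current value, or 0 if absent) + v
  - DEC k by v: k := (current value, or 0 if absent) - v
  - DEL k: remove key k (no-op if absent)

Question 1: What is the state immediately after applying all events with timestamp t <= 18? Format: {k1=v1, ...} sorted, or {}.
Apply events with t <= 18 (2 events):
  after event 1 (t=1: INC bar by 11): {bar=11}
  after event 2 (t=10: INC baz by 3): {bar=11, baz=3}

Answer: {bar=11, baz=3}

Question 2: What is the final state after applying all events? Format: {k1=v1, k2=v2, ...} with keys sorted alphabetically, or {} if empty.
  after event 1 (t=1: INC bar by 11): {bar=11}
  after event 2 (t=10: INC baz by 3): {bar=11, baz=3}
  after event 3 (t=19: INC bar by 2): {bar=13, baz=3}
  after event 4 (t=26: SET bar = -14): {bar=-14, baz=3}
  after event 5 (t=30: DEC bar by 3): {bar=-17, baz=3}
  after event 6 (t=40: INC bar by 2): {bar=-15, baz=3}

Answer: {bar=-15, baz=3}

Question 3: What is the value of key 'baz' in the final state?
Answer: 3

Derivation:
Track key 'baz' through all 6 events:
  event 1 (t=1: INC bar by 11): baz unchanged
  event 2 (t=10: INC baz by 3): baz (absent) -> 3
  event 3 (t=19: INC bar by 2): baz unchanged
  event 4 (t=26: SET bar = -14): baz unchanged
  event 5 (t=30: DEC bar by 3): baz unchanged
  event 6 (t=40: INC bar by 2): baz unchanged
Final: baz = 3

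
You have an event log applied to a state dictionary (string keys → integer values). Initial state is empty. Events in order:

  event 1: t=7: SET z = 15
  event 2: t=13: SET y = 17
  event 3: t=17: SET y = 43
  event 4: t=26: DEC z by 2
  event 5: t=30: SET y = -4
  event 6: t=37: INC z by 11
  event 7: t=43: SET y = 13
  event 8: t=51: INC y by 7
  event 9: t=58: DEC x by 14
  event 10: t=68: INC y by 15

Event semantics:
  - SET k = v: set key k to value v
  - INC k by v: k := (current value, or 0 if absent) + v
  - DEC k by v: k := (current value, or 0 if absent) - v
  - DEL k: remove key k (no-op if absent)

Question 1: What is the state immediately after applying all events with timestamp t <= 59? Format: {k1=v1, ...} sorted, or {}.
Apply events with t <= 59 (9 events):
  after event 1 (t=7: SET z = 15): {z=15}
  after event 2 (t=13: SET y = 17): {y=17, z=15}
  after event 3 (t=17: SET y = 43): {y=43, z=15}
  after event 4 (t=26: DEC z by 2): {y=43, z=13}
  after event 5 (t=30: SET y = -4): {y=-4, z=13}
  after event 6 (t=37: INC z by 11): {y=-4, z=24}
  after event 7 (t=43: SET y = 13): {y=13, z=24}
  after event 8 (t=51: INC y by 7): {y=20, z=24}
  after event 9 (t=58: DEC x by 14): {x=-14, y=20, z=24}

Answer: {x=-14, y=20, z=24}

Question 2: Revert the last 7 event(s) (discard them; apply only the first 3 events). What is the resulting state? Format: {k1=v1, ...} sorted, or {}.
Answer: {y=43, z=15}

Derivation:
Keep first 3 events (discard last 7):
  after event 1 (t=7: SET z = 15): {z=15}
  after event 2 (t=13: SET y = 17): {y=17, z=15}
  after event 3 (t=17: SET y = 43): {y=43, z=15}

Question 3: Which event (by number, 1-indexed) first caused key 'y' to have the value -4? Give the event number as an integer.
Answer: 5

Derivation:
Looking for first event where y becomes -4:
  event 2: y = 17
  event 3: y = 43
  event 4: y = 43
  event 5: y 43 -> -4  <-- first match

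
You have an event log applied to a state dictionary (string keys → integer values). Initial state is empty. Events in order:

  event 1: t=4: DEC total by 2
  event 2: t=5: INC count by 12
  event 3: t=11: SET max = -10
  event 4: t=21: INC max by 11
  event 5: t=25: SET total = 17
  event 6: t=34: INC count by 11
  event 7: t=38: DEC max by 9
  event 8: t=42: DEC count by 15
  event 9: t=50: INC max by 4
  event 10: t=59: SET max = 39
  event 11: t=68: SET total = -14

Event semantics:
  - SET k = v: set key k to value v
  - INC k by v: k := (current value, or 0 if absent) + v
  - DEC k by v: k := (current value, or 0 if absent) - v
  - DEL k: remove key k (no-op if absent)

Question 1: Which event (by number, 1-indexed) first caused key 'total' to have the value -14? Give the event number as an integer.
Looking for first event where total becomes -14:
  event 1: total = -2
  event 2: total = -2
  event 3: total = -2
  event 4: total = -2
  event 5: total = 17
  event 6: total = 17
  event 7: total = 17
  event 8: total = 17
  event 9: total = 17
  event 10: total = 17
  event 11: total 17 -> -14  <-- first match

Answer: 11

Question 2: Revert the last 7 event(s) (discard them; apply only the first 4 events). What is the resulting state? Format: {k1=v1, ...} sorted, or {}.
Answer: {count=12, max=1, total=-2}

Derivation:
Keep first 4 events (discard last 7):
  after event 1 (t=4: DEC total by 2): {total=-2}
  after event 2 (t=5: INC count by 12): {count=12, total=-2}
  after event 3 (t=11: SET max = -10): {count=12, max=-10, total=-2}
  after event 4 (t=21: INC max by 11): {count=12, max=1, total=-2}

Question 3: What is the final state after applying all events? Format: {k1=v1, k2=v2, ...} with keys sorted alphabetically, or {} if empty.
Answer: {count=8, max=39, total=-14}

Derivation:
  after event 1 (t=4: DEC total by 2): {total=-2}
  after event 2 (t=5: INC count by 12): {count=12, total=-2}
  after event 3 (t=11: SET max = -10): {count=12, max=-10, total=-2}
  after event 4 (t=21: INC max by 11): {count=12, max=1, total=-2}
  after event 5 (t=25: SET total = 17): {count=12, max=1, total=17}
  after event 6 (t=34: INC count by 11): {count=23, max=1, total=17}
  after event 7 (t=38: DEC max by 9): {count=23, max=-8, total=17}
  after event 8 (t=42: DEC count by 15): {count=8, max=-8, total=17}
  after event 9 (t=50: INC max by 4): {count=8, max=-4, total=17}
  after event 10 (t=59: SET max = 39): {count=8, max=39, total=17}
  after event 11 (t=68: SET total = -14): {count=8, max=39, total=-14}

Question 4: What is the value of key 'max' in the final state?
Answer: 39

Derivation:
Track key 'max' through all 11 events:
  event 1 (t=4: DEC total by 2): max unchanged
  event 2 (t=5: INC count by 12): max unchanged
  event 3 (t=11: SET max = -10): max (absent) -> -10
  event 4 (t=21: INC max by 11): max -10 -> 1
  event 5 (t=25: SET total = 17): max unchanged
  event 6 (t=34: INC count by 11): max unchanged
  event 7 (t=38: DEC max by 9): max 1 -> -8
  event 8 (t=42: DEC count by 15): max unchanged
  event 9 (t=50: INC max by 4): max -8 -> -4
  event 10 (t=59: SET max = 39): max -4 -> 39
  event 11 (t=68: SET total = -14): max unchanged
Final: max = 39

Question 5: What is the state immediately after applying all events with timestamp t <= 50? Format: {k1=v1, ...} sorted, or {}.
Answer: {count=8, max=-4, total=17}

Derivation:
Apply events with t <= 50 (9 events):
  after event 1 (t=4: DEC total by 2): {total=-2}
  after event 2 (t=5: INC count by 12): {count=12, total=-2}
  after event 3 (t=11: SET max = -10): {count=12, max=-10, total=-2}
  after event 4 (t=21: INC max by 11): {count=12, max=1, total=-2}
  after event 5 (t=25: SET total = 17): {count=12, max=1, total=17}
  after event 6 (t=34: INC count by 11): {count=23, max=1, total=17}
  after event 7 (t=38: DEC max by 9): {count=23, max=-8, total=17}
  after event 8 (t=42: DEC count by 15): {count=8, max=-8, total=17}
  after event 9 (t=50: INC max by 4): {count=8, max=-4, total=17}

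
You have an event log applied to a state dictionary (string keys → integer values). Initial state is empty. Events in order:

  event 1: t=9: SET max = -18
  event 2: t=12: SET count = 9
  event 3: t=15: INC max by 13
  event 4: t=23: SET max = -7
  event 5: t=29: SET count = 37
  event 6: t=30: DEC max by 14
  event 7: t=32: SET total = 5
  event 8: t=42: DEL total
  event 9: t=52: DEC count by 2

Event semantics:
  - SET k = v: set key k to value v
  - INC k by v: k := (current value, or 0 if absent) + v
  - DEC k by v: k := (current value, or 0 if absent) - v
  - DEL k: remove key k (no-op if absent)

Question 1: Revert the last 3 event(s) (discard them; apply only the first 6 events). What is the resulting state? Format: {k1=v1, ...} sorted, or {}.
Answer: {count=37, max=-21}

Derivation:
Keep first 6 events (discard last 3):
  after event 1 (t=9: SET max = -18): {max=-18}
  after event 2 (t=12: SET count = 9): {count=9, max=-18}
  after event 3 (t=15: INC max by 13): {count=9, max=-5}
  after event 4 (t=23: SET max = -7): {count=9, max=-7}
  after event 5 (t=29: SET count = 37): {count=37, max=-7}
  after event 6 (t=30: DEC max by 14): {count=37, max=-21}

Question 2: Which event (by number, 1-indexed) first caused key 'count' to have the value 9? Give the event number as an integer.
Answer: 2

Derivation:
Looking for first event where count becomes 9:
  event 2: count (absent) -> 9  <-- first match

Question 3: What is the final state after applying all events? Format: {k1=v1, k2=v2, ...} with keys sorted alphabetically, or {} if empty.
Answer: {count=35, max=-21}

Derivation:
  after event 1 (t=9: SET max = -18): {max=-18}
  after event 2 (t=12: SET count = 9): {count=9, max=-18}
  after event 3 (t=15: INC max by 13): {count=9, max=-5}
  after event 4 (t=23: SET max = -7): {count=9, max=-7}
  after event 5 (t=29: SET count = 37): {count=37, max=-7}
  after event 6 (t=30: DEC max by 14): {count=37, max=-21}
  after event 7 (t=32: SET total = 5): {count=37, max=-21, total=5}
  after event 8 (t=42: DEL total): {count=37, max=-21}
  after event 9 (t=52: DEC count by 2): {count=35, max=-21}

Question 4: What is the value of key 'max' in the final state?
Track key 'max' through all 9 events:
  event 1 (t=9: SET max = -18): max (absent) -> -18
  event 2 (t=12: SET count = 9): max unchanged
  event 3 (t=15: INC max by 13): max -18 -> -5
  event 4 (t=23: SET max = -7): max -5 -> -7
  event 5 (t=29: SET count = 37): max unchanged
  event 6 (t=30: DEC max by 14): max -7 -> -21
  event 7 (t=32: SET total = 5): max unchanged
  event 8 (t=42: DEL total): max unchanged
  event 9 (t=52: DEC count by 2): max unchanged
Final: max = -21

Answer: -21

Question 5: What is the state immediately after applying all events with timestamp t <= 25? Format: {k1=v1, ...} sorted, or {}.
Answer: {count=9, max=-7}

Derivation:
Apply events with t <= 25 (4 events):
  after event 1 (t=9: SET max = -18): {max=-18}
  after event 2 (t=12: SET count = 9): {count=9, max=-18}
  after event 3 (t=15: INC max by 13): {count=9, max=-5}
  after event 4 (t=23: SET max = -7): {count=9, max=-7}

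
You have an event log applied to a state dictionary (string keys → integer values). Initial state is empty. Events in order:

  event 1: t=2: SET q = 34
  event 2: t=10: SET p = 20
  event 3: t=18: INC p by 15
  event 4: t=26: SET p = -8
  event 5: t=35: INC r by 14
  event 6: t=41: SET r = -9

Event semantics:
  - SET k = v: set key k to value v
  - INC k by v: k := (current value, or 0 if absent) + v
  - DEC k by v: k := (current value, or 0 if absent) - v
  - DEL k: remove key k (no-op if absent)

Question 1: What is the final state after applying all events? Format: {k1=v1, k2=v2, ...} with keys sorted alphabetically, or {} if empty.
  after event 1 (t=2: SET q = 34): {q=34}
  after event 2 (t=10: SET p = 20): {p=20, q=34}
  after event 3 (t=18: INC p by 15): {p=35, q=34}
  after event 4 (t=26: SET p = -8): {p=-8, q=34}
  after event 5 (t=35: INC r by 14): {p=-8, q=34, r=14}
  after event 6 (t=41: SET r = -9): {p=-8, q=34, r=-9}

Answer: {p=-8, q=34, r=-9}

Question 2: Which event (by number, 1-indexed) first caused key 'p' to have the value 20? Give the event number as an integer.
Answer: 2

Derivation:
Looking for first event where p becomes 20:
  event 2: p (absent) -> 20  <-- first match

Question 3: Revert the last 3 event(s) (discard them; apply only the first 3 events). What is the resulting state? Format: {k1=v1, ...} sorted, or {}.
Keep first 3 events (discard last 3):
  after event 1 (t=2: SET q = 34): {q=34}
  after event 2 (t=10: SET p = 20): {p=20, q=34}
  after event 3 (t=18: INC p by 15): {p=35, q=34}

Answer: {p=35, q=34}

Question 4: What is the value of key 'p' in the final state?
Answer: -8

Derivation:
Track key 'p' through all 6 events:
  event 1 (t=2: SET q = 34): p unchanged
  event 2 (t=10: SET p = 20): p (absent) -> 20
  event 3 (t=18: INC p by 15): p 20 -> 35
  event 4 (t=26: SET p = -8): p 35 -> -8
  event 5 (t=35: INC r by 14): p unchanged
  event 6 (t=41: SET r = -9): p unchanged
Final: p = -8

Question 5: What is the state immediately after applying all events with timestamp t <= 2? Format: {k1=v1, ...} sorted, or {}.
Answer: {q=34}

Derivation:
Apply events with t <= 2 (1 events):
  after event 1 (t=2: SET q = 34): {q=34}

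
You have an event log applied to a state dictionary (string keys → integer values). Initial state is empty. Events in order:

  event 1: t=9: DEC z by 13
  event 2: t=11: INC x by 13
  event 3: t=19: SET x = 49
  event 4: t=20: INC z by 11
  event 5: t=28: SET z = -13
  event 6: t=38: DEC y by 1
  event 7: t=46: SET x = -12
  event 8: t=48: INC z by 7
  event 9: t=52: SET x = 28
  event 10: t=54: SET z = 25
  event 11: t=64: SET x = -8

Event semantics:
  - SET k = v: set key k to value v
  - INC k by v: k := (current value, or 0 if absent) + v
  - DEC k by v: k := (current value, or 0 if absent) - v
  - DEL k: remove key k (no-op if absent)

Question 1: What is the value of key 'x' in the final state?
Track key 'x' through all 11 events:
  event 1 (t=9: DEC z by 13): x unchanged
  event 2 (t=11: INC x by 13): x (absent) -> 13
  event 3 (t=19: SET x = 49): x 13 -> 49
  event 4 (t=20: INC z by 11): x unchanged
  event 5 (t=28: SET z = -13): x unchanged
  event 6 (t=38: DEC y by 1): x unchanged
  event 7 (t=46: SET x = -12): x 49 -> -12
  event 8 (t=48: INC z by 7): x unchanged
  event 9 (t=52: SET x = 28): x -12 -> 28
  event 10 (t=54: SET z = 25): x unchanged
  event 11 (t=64: SET x = -8): x 28 -> -8
Final: x = -8

Answer: -8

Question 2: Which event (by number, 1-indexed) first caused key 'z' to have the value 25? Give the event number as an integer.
Answer: 10

Derivation:
Looking for first event where z becomes 25:
  event 1: z = -13
  event 2: z = -13
  event 3: z = -13
  event 4: z = -2
  event 5: z = -13
  event 6: z = -13
  event 7: z = -13
  event 8: z = -6
  event 9: z = -6
  event 10: z -6 -> 25  <-- first match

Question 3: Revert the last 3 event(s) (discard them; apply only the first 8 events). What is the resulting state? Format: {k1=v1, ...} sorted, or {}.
Keep first 8 events (discard last 3):
  after event 1 (t=9: DEC z by 13): {z=-13}
  after event 2 (t=11: INC x by 13): {x=13, z=-13}
  after event 3 (t=19: SET x = 49): {x=49, z=-13}
  after event 4 (t=20: INC z by 11): {x=49, z=-2}
  after event 5 (t=28: SET z = -13): {x=49, z=-13}
  after event 6 (t=38: DEC y by 1): {x=49, y=-1, z=-13}
  after event 7 (t=46: SET x = -12): {x=-12, y=-1, z=-13}
  after event 8 (t=48: INC z by 7): {x=-12, y=-1, z=-6}

Answer: {x=-12, y=-1, z=-6}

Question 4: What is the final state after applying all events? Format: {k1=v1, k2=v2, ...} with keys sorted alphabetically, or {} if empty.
Answer: {x=-8, y=-1, z=25}

Derivation:
  after event 1 (t=9: DEC z by 13): {z=-13}
  after event 2 (t=11: INC x by 13): {x=13, z=-13}
  after event 3 (t=19: SET x = 49): {x=49, z=-13}
  after event 4 (t=20: INC z by 11): {x=49, z=-2}
  after event 5 (t=28: SET z = -13): {x=49, z=-13}
  after event 6 (t=38: DEC y by 1): {x=49, y=-1, z=-13}
  after event 7 (t=46: SET x = -12): {x=-12, y=-1, z=-13}
  after event 8 (t=48: INC z by 7): {x=-12, y=-1, z=-6}
  after event 9 (t=52: SET x = 28): {x=28, y=-1, z=-6}
  after event 10 (t=54: SET z = 25): {x=28, y=-1, z=25}
  after event 11 (t=64: SET x = -8): {x=-8, y=-1, z=25}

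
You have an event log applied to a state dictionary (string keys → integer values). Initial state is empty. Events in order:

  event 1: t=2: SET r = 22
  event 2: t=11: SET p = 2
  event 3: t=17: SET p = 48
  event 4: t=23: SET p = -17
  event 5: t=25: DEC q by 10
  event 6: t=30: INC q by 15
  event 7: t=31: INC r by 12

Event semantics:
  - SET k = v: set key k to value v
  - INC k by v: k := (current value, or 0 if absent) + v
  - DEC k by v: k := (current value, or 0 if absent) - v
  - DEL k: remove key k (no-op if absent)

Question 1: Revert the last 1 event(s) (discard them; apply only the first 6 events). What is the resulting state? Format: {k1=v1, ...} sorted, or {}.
Answer: {p=-17, q=5, r=22}

Derivation:
Keep first 6 events (discard last 1):
  after event 1 (t=2: SET r = 22): {r=22}
  after event 2 (t=11: SET p = 2): {p=2, r=22}
  after event 3 (t=17: SET p = 48): {p=48, r=22}
  after event 4 (t=23: SET p = -17): {p=-17, r=22}
  after event 5 (t=25: DEC q by 10): {p=-17, q=-10, r=22}
  after event 6 (t=30: INC q by 15): {p=-17, q=5, r=22}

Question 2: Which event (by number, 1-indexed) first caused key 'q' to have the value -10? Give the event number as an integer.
Looking for first event where q becomes -10:
  event 5: q (absent) -> -10  <-- first match

Answer: 5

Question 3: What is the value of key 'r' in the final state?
Answer: 34

Derivation:
Track key 'r' through all 7 events:
  event 1 (t=2: SET r = 22): r (absent) -> 22
  event 2 (t=11: SET p = 2): r unchanged
  event 3 (t=17: SET p = 48): r unchanged
  event 4 (t=23: SET p = -17): r unchanged
  event 5 (t=25: DEC q by 10): r unchanged
  event 6 (t=30: INC q by 15): r unchanged
  event 7 (t=31: INC r by 12): r 22 -> 34
Final: r = 34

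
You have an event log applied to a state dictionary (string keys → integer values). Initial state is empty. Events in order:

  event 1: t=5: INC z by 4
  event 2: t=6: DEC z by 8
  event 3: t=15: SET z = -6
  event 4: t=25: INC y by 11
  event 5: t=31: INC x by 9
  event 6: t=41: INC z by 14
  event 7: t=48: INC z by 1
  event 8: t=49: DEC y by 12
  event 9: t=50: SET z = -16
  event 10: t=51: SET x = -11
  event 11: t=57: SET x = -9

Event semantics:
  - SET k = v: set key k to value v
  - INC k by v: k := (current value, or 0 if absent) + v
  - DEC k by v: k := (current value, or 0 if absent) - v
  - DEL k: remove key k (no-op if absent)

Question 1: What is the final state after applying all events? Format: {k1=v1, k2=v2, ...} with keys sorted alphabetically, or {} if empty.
Answer: {x=-9, y=-1, z=-16}

Derivation:
  after event 1 (t=5: INC z by 4): {z=4}
  after event 2 (t=6: DEC z by 8): {z=-4}
  after event 3 (t=15: SET z = -6): {z=-6}
  after event 4 (t=25: INC y by 11): {y=11, z=-6}
  after event 5 (t=31: INC x by 9): {x=9, y=11, z=-6}
  after event 6 (t=41: INC z by 14): {x=9, y=11, z=8}
  after event 7 (t=48: INC z by 1): {x=9, y=11, z=9}
  after event 8 (t=49: DEC y by 12): {x=9, y=-1, z=9}
  after event 9 (t=50: SET z = -16): {x=9, y=-1, z=-16}
  after event 10 (t=51: SET x = -11): {x=-11, y=-1, z=-16}
  after event 11 (t=57: SET x = -9): {x=-9, y=-1, z=-16}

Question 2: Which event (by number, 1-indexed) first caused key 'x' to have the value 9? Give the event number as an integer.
Looking for first event where x becomes 9:
  event 5: x (absent) -> 9  <-- first match

Answer: 5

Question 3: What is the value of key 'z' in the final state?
Track key 'z' through all 11 events:
  event 1 (t=5: INC z by 4): z (absent) -> 4
  event 2 (t=6: DEC z by 8): z 4 -> -4
  event 3 (t=15: SET z = -6): z -4 -> -6
  event 4 (t=25: INC y by 11): z unchanged
  event 5 (t=31: INC x by 9): z unchanged
  event 6 (t=41: INC z by 14): z -6 -> 8
  event 7 (t=48: INC z by 1): z 8 -> 9
  event 8 (t=49: DEC y by 12): z unchanged
  event 9 (t=50: SET z = -16): z 9 -> -16
  event 10 (t=51: SET x = -11): z unchanged
  event 11 (t=57: SET x = -9): z unchanged
Final: z = -16

Answer: -16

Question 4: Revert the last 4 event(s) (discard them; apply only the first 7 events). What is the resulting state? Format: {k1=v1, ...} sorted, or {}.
Keep first 7 events (discard last 4):
  after event 1 (t=5: INC z by 4): {z=4}
  after event 2 (t=6: DEC z by 8): {z=-4}
  after event 3 (t=15: SET z = -6): {z=-6}
  after event 4 (t=25: INC y by 11): {y=11, z=-6}
  after event 5 (t=31: INC x by 9): {x=9, y=11, z=-6}
  after event 6 (t=41: INC z by 14): {x=9, y=11, z=8}
  after event 7 (t=48: INC z by 1): {x=9, y=11, z=9}

Answer: {x=9, y=11, z=9}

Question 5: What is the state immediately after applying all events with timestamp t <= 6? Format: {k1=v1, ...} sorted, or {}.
Answer: {z=-4}

Derivation:
Apply events with t <= 6 (2 events):
  after event 1 (t=5: INC z by 4): {z=4}
  after event 2 (t=6: DEC z by 8): {z=-4}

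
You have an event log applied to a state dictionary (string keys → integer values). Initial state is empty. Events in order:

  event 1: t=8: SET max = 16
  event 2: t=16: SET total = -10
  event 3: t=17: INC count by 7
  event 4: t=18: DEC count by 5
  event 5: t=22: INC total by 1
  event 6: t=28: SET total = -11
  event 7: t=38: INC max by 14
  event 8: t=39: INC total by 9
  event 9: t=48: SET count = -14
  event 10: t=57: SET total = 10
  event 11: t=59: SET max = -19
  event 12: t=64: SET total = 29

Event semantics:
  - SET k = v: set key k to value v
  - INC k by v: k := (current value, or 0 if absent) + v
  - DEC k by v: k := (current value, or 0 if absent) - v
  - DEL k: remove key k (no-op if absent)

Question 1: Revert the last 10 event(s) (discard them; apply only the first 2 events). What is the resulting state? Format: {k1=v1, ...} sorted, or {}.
Keep first 2 events (discard last 10):
  after event 1 (t=8: SET max = 16): {max=16}
  after event 2 (t=16: SET total = -10): {max=16, total=-10}

Answer: {max=16, total=-10}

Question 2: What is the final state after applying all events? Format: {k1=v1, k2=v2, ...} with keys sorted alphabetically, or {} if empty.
Answer: {count=-14, max=-19, total=29}

Derivation:
  after event 1 (t=8: SET max = 16): {max=16}
  after event 2 (t=16: SET total = -10): {max=16, total=-10}
  after event 3 (t=17: INC count by 7): {count=7, max=16, total=-10}
  after event 4 (t=18: DEC count by 5): {count=2, max=16, total=-10}
  after event 5 (t=22: INC total by 1): {count=2, max=16, total=-9}
  after event 6 (t=28: SET total = -11): {count=2, max=16, total=-11}
  after event 7 (t=38: INC max by 14): {count=2, max=30, total=-11}
  after event 8 (t=39: INC total by 9): {count=2, max=30, total=-2}
  after event 9 (t=48: SET count = -14): {count=-14, max=30, total=-2}
  after event 10 (t=57: SET total = 10): {count=-14, max=30, total=10}
  after event 11 (t=59: SET max = -19): {count=-14, max=-19, total=10}
  after event 12 (t=64: SET total = 29): {count=-14, max=-19, total=29}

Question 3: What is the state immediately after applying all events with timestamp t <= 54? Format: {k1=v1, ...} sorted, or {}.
Apply events with t <= 54 (9 events):
  after event 1 (t=8: SET max = 16): {max=16}
  after event 2 (t=16: SET total = -10): {max=16, total=-10}
  after event 3 (t=17: INC count by 7): {count=7, max=16, total=-10}
  after event 4 (t=18: DEC count by 5): {count=2, max=16, total=-10}
  after event 5 (t=22: INC total by 1): {count=2, max=16, total=-9}
  after event 6 (t=28: SET total = -11): {count=2, max=16, total=-11}
  after event 7 (t=38: INC max by 14): {count=2, max=30, total=-11}
  after event 8 (t=39: INC total by 9): {count=2, max=30, total=-2}
  after event 9 (t=48: SET count = -14): {count=-14, max=30, total=-2}

Answer: {count=-14, max=30, total=-2}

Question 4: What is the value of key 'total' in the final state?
Track key 'total' through all 12 events:
  event 1 (t=8: SET max = 16): total unchanged
  event 2 (t=16: SET total = -10): total (absent) -> -10
  event 3 (t=17: INC count by 7): total unchanged
  event 4 (t=18: DEC count by 5): total unchanged
  event 5 (t=22: INC total by 1): total -10 -> -9
  event 6 (t=28: SET total = -11): total -9 -> -11
  event 7 (t=38: INC max by 14): total unchanged
  event 8 (t=39: INC total by 9): total -11 -> -2
  event 9 (t=48: SET count = -14): total unchanged
  event 10 (t=57: SET total = 10): total -2 -> 10
  event 11 (t=59: SET max = -19): total unchanged
  event 12 (t=64: SET total = 29): total 10 -> 29
Final: total = 29

Answer: 29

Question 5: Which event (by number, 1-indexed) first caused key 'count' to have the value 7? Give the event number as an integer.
Answer: 3

Derivation:
Looking for first event where count becomes 7:
  event 3: count (absent) -> 7  <-- first match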